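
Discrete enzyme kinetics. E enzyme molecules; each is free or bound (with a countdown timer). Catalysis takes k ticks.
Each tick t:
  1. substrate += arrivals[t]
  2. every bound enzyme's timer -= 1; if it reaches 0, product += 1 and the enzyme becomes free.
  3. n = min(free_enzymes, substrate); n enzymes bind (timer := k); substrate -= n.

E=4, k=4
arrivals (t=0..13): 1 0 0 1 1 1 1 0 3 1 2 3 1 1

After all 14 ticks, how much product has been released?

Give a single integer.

t=0: arr=1 -> substrate=0 bound=1 product=0
t=1: arr=0 -> substrate=0 bound=1 product=0
t=2: arr=0 -> substrate=0 bound=1 product=0
t=3: arr=1 -> substrate=0 bound=2 product=0
t=4: arr=1 -> substrate=0 bound=2 product=1
t=5: arr=1 -> substrate=0 bound=3 product=1
t=6: arr=1 -> substrate=0 bound=4 product=1
t=7: arr=0 -> substrate=0 bound=3 product=2
t=8: arr=3 -> substrate=1 bound=4 product=3
t=9: arr=1 -> substrate=1 bound=4 product=4
t=10: arr=2 -> substrate=2 bound=4 product=5
t=11: arr=3 -> substrate=5 bound=4 product=5
t=12: arr=1 -> substrate=4 bound=4 product=7
t=13: arr=1 -> substrate=4 bound=4 product=8

Answer: 8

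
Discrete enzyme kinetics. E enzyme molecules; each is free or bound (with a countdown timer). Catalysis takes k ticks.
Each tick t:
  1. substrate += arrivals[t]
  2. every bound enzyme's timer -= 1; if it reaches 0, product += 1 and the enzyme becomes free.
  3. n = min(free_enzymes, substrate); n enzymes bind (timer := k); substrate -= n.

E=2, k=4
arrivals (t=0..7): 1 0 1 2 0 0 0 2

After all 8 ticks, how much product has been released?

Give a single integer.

t=0: arr=1 -> substrate=0 bound=1 product=0
t=1: arr=0 -> substrate=0 bound=1 product=0
t=2: arr=1 -> substrate=0 bound=2 product=0
t=3: arr=2 -> substrate=2 bound=2 product=0
t=4: arr=0 -> substrate=1 bound=2 product=1
t=5: arr=0 -> substrate=1 bound=2 product=1
t=6: arr=0 -> substrate=0 bound=2 product=2
t=7: arr=2 -> substrate=2 bound=2 product=2

Answer: 2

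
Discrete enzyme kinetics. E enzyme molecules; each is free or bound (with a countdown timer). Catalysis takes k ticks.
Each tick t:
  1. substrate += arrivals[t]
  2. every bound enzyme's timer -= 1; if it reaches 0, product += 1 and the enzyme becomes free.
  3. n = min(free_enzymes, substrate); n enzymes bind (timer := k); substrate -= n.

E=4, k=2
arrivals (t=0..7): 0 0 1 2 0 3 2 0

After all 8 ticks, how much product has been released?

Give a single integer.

Answer: 6

Derivation:
t=0: arr=0 -> substrate=0 bound=0 product=0
t=1: arr=0 -> substrate=0 bound=0 product=0
t=2: arr=1 -> substrate=0 bound=1 product=0
t=3: arr=2 -> substrate=0 bound=3 product=0
t=4: arr=0 -> substrate=0 bound=2 product=1
t=5: arr=3 -> substrate=0 bound=3 product=3
t=6: arr=2 -> substrate=1 bound=4 product=3
t=7: arr=0 -> substrate=0 bound=2 product=6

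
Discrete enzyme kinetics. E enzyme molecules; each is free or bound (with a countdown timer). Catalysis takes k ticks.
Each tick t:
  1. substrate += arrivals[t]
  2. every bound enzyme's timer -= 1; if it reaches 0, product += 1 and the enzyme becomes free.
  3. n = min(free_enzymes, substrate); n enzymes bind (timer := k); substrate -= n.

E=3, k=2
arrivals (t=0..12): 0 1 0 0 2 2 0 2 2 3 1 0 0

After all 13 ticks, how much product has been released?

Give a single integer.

Answer: 11

Derivation:
t=0: arr=0 -> substrate=0 bound=0 product=0
t=1: arr=1 -> substrate=0 bound=1 product=0
t=2: arr=0 -> substrate=0 bound=1 product=0
t=3: arr=0 -> substrate=0 bound=0 product=1
t=4: arr=2 -> substrate=0 bound=2 product=1
t=5: arr=2 -> substrate=1 bound=3 product=1
t=6: arr=0 -> substrate=0 bound=2 product=3
t=7: arr=2 -> substrate=0 bound=3 product=4
t=8: arr=2 -> substrate=1 bound=3 product=5
t=9: arr=3 -> substrate=2 bound=3 product=7
t=10: arr=1 -> substrate=2 bound=3 product=8
t=11: arr=0 -> substrate=0 bound=3 product=10
t=12: arr=0 -> substrate=0 bound=2 product=11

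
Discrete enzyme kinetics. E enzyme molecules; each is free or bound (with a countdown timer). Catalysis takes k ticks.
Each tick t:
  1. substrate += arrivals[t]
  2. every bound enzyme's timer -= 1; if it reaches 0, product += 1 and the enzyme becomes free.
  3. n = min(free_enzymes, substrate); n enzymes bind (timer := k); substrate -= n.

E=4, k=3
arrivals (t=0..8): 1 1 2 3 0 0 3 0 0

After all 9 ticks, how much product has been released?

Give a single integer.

Answer: 7

Derivation:
t=0: arr=1 -> substrate=0 bound=1 product=0
t=1: arr=1 -> substrate=0 bound=2 product=0
t=2: arr=2 -> substrate=0 bound=4 product=0
t=3: arr=3 -> substrate=2 bound=4 product=1
t=4: arr=0 -> substrate=1 bound=4 product=2
t=5: arr=0 -> substrate=0 bound=3 product=4
t=6: arr=3 -> substrate=1 bound=4 product=5
t=7: arr=0 -> substrate=0 bound=4 product=6
t=8: arr=0 -> substrate=0 bound=3 product=7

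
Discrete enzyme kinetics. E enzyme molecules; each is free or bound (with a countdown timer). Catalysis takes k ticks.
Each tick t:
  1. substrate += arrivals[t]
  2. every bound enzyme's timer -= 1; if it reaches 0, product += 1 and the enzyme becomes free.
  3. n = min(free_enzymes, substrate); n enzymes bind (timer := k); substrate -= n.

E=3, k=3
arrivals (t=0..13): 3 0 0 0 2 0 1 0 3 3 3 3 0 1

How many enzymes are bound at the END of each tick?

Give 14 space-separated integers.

t=0: arr=3 -> substrate=0 bound=3 product=0
t=1: arr=0 -> substrate=0 bound=3 product=0
t=2: arr=0 -> substrate=0 bound=3 product=0
t=3: arr=0 -> substrate=0 bound=0 product=3
t=4: arr=2 -> substrate=0 bound=2 product=3
t=5: arr=0 -> substrate=0 bound=2 product=3
t=6: arr=1 -> substrate=0 bound=3 product=3
t=7: arr=0 -> substrate=0 bound=1 product=5
t=8: arr=3 -> substrate=1 bound=3 product=5
t=9: arr=3 -> substrate=3 bound=3 product=6
t=10: arr=3 -> substrate=6 bound=3 product=6
t=11: arr=3 -> substrate=7 bound=3 product=8
t=12: arr=0 -> substrate=6 bound=3 product=9
t=13: arr=1 -> substrate=7 bound=3 product=9

Answer: 3 3 3 0 2 2 3 1 3 3 3 3 3 3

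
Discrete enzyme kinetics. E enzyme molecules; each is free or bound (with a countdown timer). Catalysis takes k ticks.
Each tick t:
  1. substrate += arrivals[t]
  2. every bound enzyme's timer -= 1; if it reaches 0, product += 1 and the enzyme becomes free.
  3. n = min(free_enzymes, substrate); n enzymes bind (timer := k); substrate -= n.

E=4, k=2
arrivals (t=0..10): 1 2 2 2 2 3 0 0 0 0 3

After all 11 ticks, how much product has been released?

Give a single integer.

Answer: 12

Derivation:
t=0: arr=1 -> substrate=0 bound=1 product=0
t=1: arr=2 -> substrate=0 bound=3 product=0
t=2: arr=2 -> substrate=0 bound=4 product=1
t=3: arr=2 -> substrate=0 bound=4 product=3
t=4: arr=2 -> substrate=0 bound=4 product=5
t=5: arr=3 -> substrate=1 bound=4 product=7
t=6: arr=0 -> substrate=0 bound=3 product=9
t=7: arr=0 -> substrate=0 bound=1 product=11
t=8: arr=0 -> substrate=0 bound=0 product=12
t=9: arr=0 -> substrate=0 bound=0 product=12
t=10: arr=3 -> substrate=0 bound=3 product=12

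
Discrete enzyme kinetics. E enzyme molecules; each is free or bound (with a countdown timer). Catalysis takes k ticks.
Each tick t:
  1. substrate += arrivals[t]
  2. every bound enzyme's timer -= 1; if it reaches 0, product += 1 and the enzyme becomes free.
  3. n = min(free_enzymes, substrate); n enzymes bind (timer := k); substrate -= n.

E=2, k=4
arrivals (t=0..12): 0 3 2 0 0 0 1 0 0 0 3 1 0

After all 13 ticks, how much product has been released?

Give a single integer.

t=0: arr=0 -> substrate=0 bound=0 product=0
t=1: arr=3 -> substrate=1 bound=2 product=0
t=2: arr=2 -> substrate=3 bound=2 product=0
t=3: arr=0 -> substrate=3 bound=2 product=0
t=4: arr=0 -> substrate=3 bound=2 product=0
t=5: arr=0 -> substrate=1 bound=2 product=2
t=6: arr=1 -> substrate=2 bound=2 product=2
t=7: arr=0 -> substrate=2 bound=2 product=2
t=8: arr=0 -> substrate=2 bound=2 product=2
t=9: arr=0 -> substrate=0 bound=2 product=4
t=10: arr=3 -> substrate=3 bound=2 product=4
t=11: arr=1 -> substrate=4 bound=2 product=4
t=12: arr=0 -> substrate=4 bound=2 product=4

Answer: 4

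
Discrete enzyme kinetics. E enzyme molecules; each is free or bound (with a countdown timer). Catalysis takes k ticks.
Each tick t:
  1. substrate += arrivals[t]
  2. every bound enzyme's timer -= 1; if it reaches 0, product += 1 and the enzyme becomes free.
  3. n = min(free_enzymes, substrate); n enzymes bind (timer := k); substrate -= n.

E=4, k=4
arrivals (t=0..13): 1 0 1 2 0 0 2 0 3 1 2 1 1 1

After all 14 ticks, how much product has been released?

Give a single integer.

t=0: arr=1 -> substrate=0 bound=1 product=0
t=1: arr=0 -> substrate=0 bound=1 product=0
t=2: arr=1 -> substrate=0 bound=2 product=0
t=3: arr=2 -> substrate=0 bound=4 product=0
t=4: arr=0 -> substrate=0 bound=3 product=1
t=5: arr=0 -> substrate=0 bound=3 product=1
t=6: arr=2 -> substrate=0 bound=4 product=2
t=7: arr=0 -> substrate=0 bound=2 product=4
t=8: arr=3 -> substrate=1 bound=4 product=4
t=9: arr=1 -> substrate=2 bound=4 product=4
t=10: arr=2 -> substrate=2 bound=4 product=6
t=11: arr=1 -> substrate=3 bound=4 product=6
t=12: arr=1 -> substrate=2 bound=4 product=8
t=13: arr=1 -> substrate=3 bound=4 product=8

Answer: 8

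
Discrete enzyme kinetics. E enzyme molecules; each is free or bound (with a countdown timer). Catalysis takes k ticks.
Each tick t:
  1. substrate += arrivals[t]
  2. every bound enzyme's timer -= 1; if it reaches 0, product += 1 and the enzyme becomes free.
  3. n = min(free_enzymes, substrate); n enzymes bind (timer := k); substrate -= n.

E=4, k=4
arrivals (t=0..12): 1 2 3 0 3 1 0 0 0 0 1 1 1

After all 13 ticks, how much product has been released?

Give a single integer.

Answer: 9

Derivation:
t=0: arr=1 -> substrate=0 bound=1 product=0
t=1: arr=2 -> substrate=0 bound=3 product=0
t=2: arr=3 -> substrate=2 bound=4 product=0
t=3: arr=0 -> substrate=2 bound=4 product=0
t=4: arr=3 -> substrate=4 bound=4 product=1
t=5: arr=1 -> substrate=3 bound=4 product=3
t=6: arr=0 -> substrate=2 bound=4 product=4
t=7: arr=0 -> substrate=2 bound=4 product=4
t=8: arr=0 -> substrate=1 bound=4 product=5
t=9: arr=0 -> substrate=0 bound=3 product=7
t=10: arr=1 -> substrate=0 bound=3 product=8
t=11: arr=1 -> substrate=0 bound=4 product=8
t=12: arr=1 -> substrate=0 bound=4 product=9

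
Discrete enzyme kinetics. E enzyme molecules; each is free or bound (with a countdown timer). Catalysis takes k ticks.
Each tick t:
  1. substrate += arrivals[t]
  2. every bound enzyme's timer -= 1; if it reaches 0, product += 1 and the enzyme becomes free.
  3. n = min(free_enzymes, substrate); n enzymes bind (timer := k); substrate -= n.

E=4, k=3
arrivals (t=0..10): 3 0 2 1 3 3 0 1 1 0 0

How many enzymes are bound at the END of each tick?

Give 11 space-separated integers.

t=0: arr=3 -> substrate=0 bound=3 product=0
t=1: arr=0 -> substrate=0 bound=3 product=0
t=2: arr=2 -> substrate=1 bound=4 product=0
t=3: arr=1 -> substrate=0 bound=3 product=3
t=4: arr=3 -> substrate=2 bound=4 product=3
t=5: arr=3 -> substrate=4 bound=4 product=4
t=6: arr=0 -> substrate=2 bound=4 product=6
t=7: arr=1 -> substrate=2 bound=4 product=7
t=8: arr=1 -> substrate=2 bound=4 product=8
t=9: arr=0 -> substrate=0 bound=4 product=10
t=10: arr=0 -> substrate=0 bound=3 product=11

Answer: 3 3 4 3 4 4 4 4 4 4 3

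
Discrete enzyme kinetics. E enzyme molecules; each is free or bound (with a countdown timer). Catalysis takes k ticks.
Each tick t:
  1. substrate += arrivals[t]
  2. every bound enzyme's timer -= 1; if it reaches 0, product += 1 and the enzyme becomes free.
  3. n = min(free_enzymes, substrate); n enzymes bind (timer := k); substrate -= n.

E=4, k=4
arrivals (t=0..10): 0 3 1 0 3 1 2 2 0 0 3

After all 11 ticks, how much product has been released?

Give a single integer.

t=0: arr=0 -> substrate=0 bound=0 product=0
t=1: arr=3 -> substrate=0 bound=3 product=0
t=2: arr=1 -> substrate=0 bound=4 product=0
t=3: arr=0 -> substrate=0 bound=4 product=0
t=4: arr=3 -> substrate=3 bound=4 product=0
t=5: arr=1 -> substrate=1 bound=4 product=3
t=6: arr=2 -> substrate=2 bound=4 product=4
t=7: arr=2 -> substrate=4 bound=4 product=4
t=8: arr=0 -> substrate=4 bound=4 product=4
t=9: arr=0 -> substrate=1 bound=4 product=7
t=10: arr=3 -> substrate=3 bound=4 product=8

Answer: 8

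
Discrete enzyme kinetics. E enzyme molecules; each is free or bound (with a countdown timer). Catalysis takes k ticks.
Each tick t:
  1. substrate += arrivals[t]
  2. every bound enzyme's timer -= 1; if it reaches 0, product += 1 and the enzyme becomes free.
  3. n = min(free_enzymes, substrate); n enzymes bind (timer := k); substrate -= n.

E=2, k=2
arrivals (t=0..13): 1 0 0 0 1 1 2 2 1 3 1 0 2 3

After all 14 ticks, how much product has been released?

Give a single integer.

Answer: 9

Derivation:
t=0: arr=1 -> substrate=0 bound=1 product=0
t=1: arr=0 -> substrate=0 bound=1 product=0
t=2: arr=0 -> substrate=0 bound=0 product=1
t=3: arr=0 -> substrate=0 bound=0 product=1
t=4: arr=1 -> substrate=0 bound=1 product=1
t=5: arr=1 -> substrate=0 bound=2 product=1
t=6: arr=2 -> substrate=1 bound=2 product=2
t=7: arr=2 -> substrate=2 bound=2 product=3
t=8: arr=1 -> substrate=2 bound=2 product=4
t=9: arr=3 -> substrate=4 bound=2 product=5
t=10: arr=1 -> substrate=4 bound=2 product=6
t=11: arr=0 -> substrate=3 bound=2 product=7
t=12: arr=2 -> substrate=4 bound=2 product=8
t=13: arr=3 -> substrate=6 bound=2 product=9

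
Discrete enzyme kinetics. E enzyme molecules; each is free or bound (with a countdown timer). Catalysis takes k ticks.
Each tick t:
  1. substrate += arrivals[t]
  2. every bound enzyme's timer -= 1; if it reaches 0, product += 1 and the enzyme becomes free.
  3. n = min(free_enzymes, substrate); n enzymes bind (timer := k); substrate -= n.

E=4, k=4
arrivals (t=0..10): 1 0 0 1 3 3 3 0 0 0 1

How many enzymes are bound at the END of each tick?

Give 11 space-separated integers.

t=0: arr=1 -> substrate=0 bound=1 product=0
t=1: arr=0 -> substrate=0 bound=1 product=0
t=2: arr=0 -> substrate=0 bound=1 product=0
t=3: arr=1 -> substrate=0 bound=2 product=0
t=4: arr=3 -> substrate=0 bound=4 product=1
t=5: arr=3 -> substrate=3 bound=4 product=1
t=6: arr=3 -> substrate=6 bound=4 product=1
t=7: arr=0 -> substrate=5 bound=4 product=2
t=8: arr=0 -> substrate=2 bound=4 product=5
t=9: arr=0 -> substrate=2 bound=4 product=5
t=10: arr=1 -> substrate=3 bound=4 product=5

Answer: 1 1 1 2 4 4 4 4 4 4 4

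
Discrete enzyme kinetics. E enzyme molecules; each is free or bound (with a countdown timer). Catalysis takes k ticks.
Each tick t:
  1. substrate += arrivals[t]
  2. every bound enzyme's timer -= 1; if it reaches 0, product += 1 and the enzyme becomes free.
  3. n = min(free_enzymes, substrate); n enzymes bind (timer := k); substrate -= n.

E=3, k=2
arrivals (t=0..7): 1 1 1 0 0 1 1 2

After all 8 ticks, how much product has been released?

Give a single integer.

Answer: 4

Derivation:
t=0: arr=1 -> substrate=0 bound=1 product=0
t=1: arr=1 -> substrate=0 bound=2 product=0
t=2: arr=1 -> substrate=0 bound=2 product=1
t=3: arr=0 -> substrate=0 bound=1 product=2
t=4: arr=0 -> substrate=0 bound=0 product=3
t=5: arr=1 -> substrate=0 bound=1 product=3
t=6: arr=1 -> substrate=0 bound=2 product=3
t=7: arr=2 -> substrate=0 bound=3 product=4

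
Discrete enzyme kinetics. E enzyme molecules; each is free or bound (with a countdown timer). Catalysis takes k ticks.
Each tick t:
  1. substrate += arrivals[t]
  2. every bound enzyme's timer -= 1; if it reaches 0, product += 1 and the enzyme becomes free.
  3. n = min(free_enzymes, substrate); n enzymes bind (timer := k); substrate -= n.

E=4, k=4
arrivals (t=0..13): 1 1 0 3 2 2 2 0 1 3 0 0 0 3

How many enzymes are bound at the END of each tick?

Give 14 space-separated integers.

t=0: arr=1 -> substrate=0 bound=1 product=0
t=1: arr=1 -> substrate=0 bound=2 product=0
t=2: arr=0 -> substrate=0 bound=2 product=0
t=3: arr=3 -> substrate=1 bound=4 product=0
t=4: arr=2 -> substrate=2 bound=4 product=1
t=5: arr=2 -> substrate=3 bound=4 product=2
t=6: arr=2 -> substrate=5 bound=4 product=2
t=7: arr=0 -> substrate=3 bound=4 product=4
t=8: arr=1 -> substrate=3 bound=4 product=5
t=9: arr=3 -> substrate=5 bound=4 product=6
t=10: arr=0 -> substrate=5 bound=4 product=6
t=11: arr=0 -> substrate=3 bound=4 product=8
t=12: arr=0 -> substrate=2 bound=4 product=9
t=13: arr=3 -> substrate=4 bound=4 product=10

Answer: 1 2 2 4 4 4 4 4 4 4 4 4 4 4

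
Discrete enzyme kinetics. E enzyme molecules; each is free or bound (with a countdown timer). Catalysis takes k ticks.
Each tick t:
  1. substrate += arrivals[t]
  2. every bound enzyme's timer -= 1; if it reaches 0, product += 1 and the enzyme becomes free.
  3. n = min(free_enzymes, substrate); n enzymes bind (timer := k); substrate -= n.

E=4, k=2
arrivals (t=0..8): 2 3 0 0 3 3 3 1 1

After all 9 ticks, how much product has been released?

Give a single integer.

t=0: arr=2 -> substrate=0 bound=2 product=0
t=1: arr=3 -> substrate=1 bound=4 product=0
t=2: arr=0 -> substrate=0 bound=3 product=2
t=3: arr=0 -> substrate=0 bound=1 product=4
t=4: arr=3 -> substrate=0 bound=3 product=5
t=5: arr=3 -> substrate=2 bound=4 product=5
t=6: arr=3 -> substrate=2 bound=4 product=8
t=7: arr=1 -> substrate=2 bound=4 product=9
t=8: arr=1 -> substrate=0 bound=4 product=12

Answer: 12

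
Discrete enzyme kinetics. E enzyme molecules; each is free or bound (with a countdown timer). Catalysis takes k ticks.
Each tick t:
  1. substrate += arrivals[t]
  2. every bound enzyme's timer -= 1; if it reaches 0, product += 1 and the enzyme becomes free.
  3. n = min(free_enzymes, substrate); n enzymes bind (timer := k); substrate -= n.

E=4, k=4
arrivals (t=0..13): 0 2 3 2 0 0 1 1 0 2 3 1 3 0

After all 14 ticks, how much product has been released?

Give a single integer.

t=0: arr=0 -> substrate=0 bound=0 product=0
t=1: arr=2 -> substrate=0 bound=2 product=0
t=2: arr=3 -> substrate=1 bound=4 product=0
t=3: arr=2 -> substrate=3 bound=4 product=0
t=4: arr=0 -> substrate=3 bound=4 product=0
t=5: arr=0 -> substrate=1 bound=4 product=2
t=6: arr=1 -> substrate=0 bound=4 product=4
t=7: arr=1 -> substrate=1 bound=4 product=4
t=8: arr=0 -> substrate=1 bound=4 product=4
t=9: arr=2 -> substrate=1 bound=4 product=6
t=10: arr=3 -> substrate=2 bound=4 product=8
t=11: arr=1 -> substrate=3 bound=4 product=8
t=12: arr=3 -> substrate=6 bound=4 product=8
t=13: arr=0 -> substrate=4 bound=4 product=10

Answer: 10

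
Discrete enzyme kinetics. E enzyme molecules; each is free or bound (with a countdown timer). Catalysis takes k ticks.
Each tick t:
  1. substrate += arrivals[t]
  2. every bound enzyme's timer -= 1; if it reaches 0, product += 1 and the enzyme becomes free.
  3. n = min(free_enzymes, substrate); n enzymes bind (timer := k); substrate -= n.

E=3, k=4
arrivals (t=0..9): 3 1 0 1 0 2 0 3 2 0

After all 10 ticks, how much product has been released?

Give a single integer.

Answer: 6

Derivation:
t=0: arr=3 -> substrate=0 bound=3 product=0
t=1: arr=1 -> substrate=1 bound=3 product=0
t=2: arr=0 -> substrate=1 bound=3 product=0
t=3: arr=1 -> substrate=2 bound=3 product=0
t=4: arr=0 -> substrate=0 bound=2 product=3
t=5: arr=2 -> substrate=1 bound=3 product=3
t=6: arr=0 -> substrate=1 bound=3 product=3
t=7: arr=3 -> substrate=4 bound=3 product=3
t=8: arr=2 -> substrate=4 bound=3 product=5
t=9: arr=0 -> substrate=3 bound=3 product=6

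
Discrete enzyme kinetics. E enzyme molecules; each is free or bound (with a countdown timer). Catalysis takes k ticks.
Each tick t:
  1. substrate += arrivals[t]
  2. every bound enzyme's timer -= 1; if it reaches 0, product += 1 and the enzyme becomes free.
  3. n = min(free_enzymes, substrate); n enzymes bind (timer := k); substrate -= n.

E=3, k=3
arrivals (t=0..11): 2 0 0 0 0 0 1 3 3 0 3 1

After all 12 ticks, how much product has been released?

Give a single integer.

t=0: arr=2 -> substrate=0 bound=2 product=0
t=1: arr=0 -> substrate=0 bound=2 product=0
t=2: arr=0 -> substrate=0 bound=2 product=0
t=3: arr=0 -> substrate=0 bound=0 product=2
t=4: arr=0 -> substrate=0 bound=0 product=2
t=5: arr=0 -> substrate=0 bound=0 product=2
t=6: arr=1 -> substrate=0 bound=1 product=2
t=7: arr=3 -> substrate=1 bound=3 product=2
t=8: arr=3 -> substrate=4 bound=3 product=2
t=9: arr=0 -> substrate=3 bound=3 product=3
t=10: arr=3 -> substrate=4 bound=3 product=5
t=11: arr=1 -> substrate=5 bound=3 product=5

Answer: 5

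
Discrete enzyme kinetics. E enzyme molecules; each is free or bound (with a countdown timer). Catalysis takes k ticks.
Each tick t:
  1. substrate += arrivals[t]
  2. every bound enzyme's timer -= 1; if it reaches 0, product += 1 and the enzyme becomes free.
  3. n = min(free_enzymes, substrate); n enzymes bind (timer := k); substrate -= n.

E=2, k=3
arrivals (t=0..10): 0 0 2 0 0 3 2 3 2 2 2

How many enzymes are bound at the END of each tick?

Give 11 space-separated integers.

Answer: 0 0 2 2 2 2 2 2 2 2 2

Derivation:
t=0: arr=0 -> substrate=0 bound=0 product=0
t=1: arr=0 -> substrate=0 bound=0 product=0
t=2: arr=2 -> substrate=0 bound=2 product=0
t=3: arr=0 -> substrate=0 bound=2 product=0
t=4: arr=0 -> substrate=0 bound=2 product=0
t=5: arr=3 -> substrate=1 bound=2 product=2
t=6: arr=2 -> substrate=3 bound=2 product=2
t=7: arr=3 -> substrate=6 bound=2 product=2
t=8: arr=2 -> substrate=6 bound=2 product=4
t=9: arr=2 -> substrate=8 bound=2 product=4
t=10: arr=2 -> substrate=10 bound=2 product=4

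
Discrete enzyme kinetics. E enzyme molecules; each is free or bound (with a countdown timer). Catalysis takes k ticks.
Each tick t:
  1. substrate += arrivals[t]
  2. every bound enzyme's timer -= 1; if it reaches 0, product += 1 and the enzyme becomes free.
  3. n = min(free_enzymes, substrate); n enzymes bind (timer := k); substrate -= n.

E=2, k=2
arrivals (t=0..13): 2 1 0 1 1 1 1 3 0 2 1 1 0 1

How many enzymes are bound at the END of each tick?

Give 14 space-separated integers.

Answer: 2 2 1 2 2 2 2 2 2 2 2 2 2 2

Derivation:
t=0: arr=2 -> substrate=0 bound=2 product=0
t=1: arr=1 -> substrate=1 bound=2 product=0
t=2: arr=0 -> substrate=0 bound=1 product=2
t=3: arr=1 -> substrate=0 bound=2 product=2
t=4: arr=1 -> substrate=0 bound=2 product=3
t=5: arr=1 -> substrate=0 bound=2 product=4
t=6: arr=1 -> substrate=0 bound=2 product=5
t=7: arr=3 -> substrate=2 bound=2 product=6
t=8: arr=0 -> substrate=1 bound=2 product=7
t=9: arr=2 -> substrate=2 bound=2 product=8
t=10: arr=1 -> substrate=2 bound=2 product=9
t=11: arr=1 -> substrate=2 bound=2 product=10
t=12: arr=0 -> substrate=1 bound=2 product=11
t=13: arr=1 -> substrate=1 bound=2 product=12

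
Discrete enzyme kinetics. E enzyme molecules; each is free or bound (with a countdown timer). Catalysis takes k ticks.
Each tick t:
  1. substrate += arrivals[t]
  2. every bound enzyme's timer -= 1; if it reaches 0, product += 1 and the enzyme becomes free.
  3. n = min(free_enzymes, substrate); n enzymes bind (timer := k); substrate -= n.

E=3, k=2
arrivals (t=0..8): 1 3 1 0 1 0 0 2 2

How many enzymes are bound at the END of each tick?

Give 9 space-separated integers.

t=0: arr=1 -> substrate=0 bound=1 product=0
t=1: arr=3 -> substrate=1 bound=3 product=0
t=2: arr=1 -> substrate=1 bound=3 product=1
t=3: arr=0 -> substrate=0 bound=2 product=3
t=4: arr=1 -> substrate=0 bound=2 product=4
t=5: arr=0 -> substrate=0 bound=1 product=5
t=6: arr=0 -> substrate=0 bound=0 product=6
t=7: arr=2 -> substrate=0 bound=2 product=6
t=8: arr=2 -> substrate=1 bound=3 product=6

Answer: 1 3 3 2 2 1 0 2 3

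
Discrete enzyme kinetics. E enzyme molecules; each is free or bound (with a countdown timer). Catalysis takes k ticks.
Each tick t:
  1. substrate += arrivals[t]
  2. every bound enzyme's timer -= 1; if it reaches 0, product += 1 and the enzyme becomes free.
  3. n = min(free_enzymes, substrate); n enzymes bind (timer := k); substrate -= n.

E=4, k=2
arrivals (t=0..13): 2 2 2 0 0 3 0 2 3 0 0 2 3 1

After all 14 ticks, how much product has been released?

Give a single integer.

Answer: 16

Derivation:
t=0: arr=2 -> substrate=0 bound=2 product=0
t=1: arr=2 -> substrate=0 bound=4 product=0
t=2: arr=2 -> substrate=0 bound=4 product=2
t=3: arr=0 -> substrate=0 bound=2 product=4
t=4: arr=0 -> substrate=0 bound=0 product=6
t=5: arr=3 -> substrate=0 bound=3 product=6
t=6: arr=0 -> substrate=0 bound=3 product=6
t=7: arr=2 -> substrate=0 bound=2 product=9
t=8: arr=3 -> substrate=1 bound=4 product=9
t=9: arr=0 -> substrate=0 bound=3 product=11
t=10: arr=0 -> substrate=0 bound=1 product=13
t=11: arr=2 -> substrate=0 bound=2 product=14
t=12: arr=3 -> substrate=1 bound=4 product=14
t=13: arr=1 -> substrate=0 bound=4 product=16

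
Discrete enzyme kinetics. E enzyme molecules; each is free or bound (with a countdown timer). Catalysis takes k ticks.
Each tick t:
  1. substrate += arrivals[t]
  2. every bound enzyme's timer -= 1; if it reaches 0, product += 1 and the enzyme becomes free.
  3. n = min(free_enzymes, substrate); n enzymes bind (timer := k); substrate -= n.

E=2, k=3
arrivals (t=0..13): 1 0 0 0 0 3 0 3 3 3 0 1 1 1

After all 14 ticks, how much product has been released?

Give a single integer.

Answer: 5

Derivation:
t=0: arr=1 -> substrate=0 bound=1 product=0
t=1: arr=0 -> substrate=0 bound=1 product=0
t=2: arr=0 -> substrate=0 bound=1 product=0
t=3: arr=0 -> substrate=0 bound=0 product=1
t=4: arr=0 -> substrate=0 bound=0 product=1
t=5: arr=3 -> substrate=1 bound=2 product=1
t=6: arr=0 -> substrate=1 bound=2 product=1
t=7: arr=3 -> substrate=4 bound=2 product=1
t=8: arr=3 -> substrate=5 bound=2 product=3
t=9: arr=3 -> substrate=8 bound=2 product=3
t=10: arr=0 -> substrate=8 bound=2 product=3
t=11: arr=1 -> substrate=7 bound=2 product=5
t=12: arr=1 -> substrate=8 bound=2 product=5
t=13: arr=1 -> substrate=9 bound=2 product=5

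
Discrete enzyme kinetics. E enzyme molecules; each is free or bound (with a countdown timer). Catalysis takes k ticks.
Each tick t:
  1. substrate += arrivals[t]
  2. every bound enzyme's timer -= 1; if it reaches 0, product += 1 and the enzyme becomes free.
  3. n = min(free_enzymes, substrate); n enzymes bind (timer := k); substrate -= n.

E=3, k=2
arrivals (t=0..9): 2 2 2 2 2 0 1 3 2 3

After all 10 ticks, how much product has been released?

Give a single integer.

Answer: 12

Derivation:
t=0: arr=2 -> substrate=0 bound=2 product=0
t=1: arr=2 -> substrate=1 bound=3 product=0
t=2: arr=2 -> substrate=1 bound=3 product=2
t=3: arr=2 -> substrate=2 bound=3 product=3
t=4: arr=2 -> substrate=2 bound=3 product=5
t=5: arr=0 -> substrate=1 bound=3 product=6
t=6: arr=1 -> substrate=0 bound=3 product=8
t=7: arr=3 -> substrate=2 bound=3 product=9
t=8: arr=2 -> substrate=2 bound=3 product=11
t=9: arr=3 -> substrate=4 bound=3 product=12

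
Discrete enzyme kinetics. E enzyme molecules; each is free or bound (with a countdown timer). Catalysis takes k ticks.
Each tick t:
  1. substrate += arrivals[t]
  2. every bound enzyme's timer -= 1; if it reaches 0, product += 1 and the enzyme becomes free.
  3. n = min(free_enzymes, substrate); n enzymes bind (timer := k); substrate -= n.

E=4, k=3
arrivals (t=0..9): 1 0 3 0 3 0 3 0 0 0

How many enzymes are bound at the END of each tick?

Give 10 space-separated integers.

Answer: 1 1 4 3 4 3 4 4 3 2

Derivation:
t=0: arr=1 -> substrate=0 bound=1 product=0
t=1: arr=0 -> substrate=0 bound=1 product=0
t=2: arr=3 -> substrate=0 bound=4 product=0
t=3: arr=0 -> substrate=0 bound=3 product=1
t=4: arr=3 -> substrate=2 bound=4 product=1
t=5: arr=0 -> substrate=0 bound=3 product=4
t=6: arr=3 -> substrate=2 bound=4 product=4
t=7: arr=0 -> substrate=1 bound=4 product=5
t=8: arr=0 -> substrate=0 bound=3 product=7
t=9: arr=0 -> substrate=0 bound=2 product=8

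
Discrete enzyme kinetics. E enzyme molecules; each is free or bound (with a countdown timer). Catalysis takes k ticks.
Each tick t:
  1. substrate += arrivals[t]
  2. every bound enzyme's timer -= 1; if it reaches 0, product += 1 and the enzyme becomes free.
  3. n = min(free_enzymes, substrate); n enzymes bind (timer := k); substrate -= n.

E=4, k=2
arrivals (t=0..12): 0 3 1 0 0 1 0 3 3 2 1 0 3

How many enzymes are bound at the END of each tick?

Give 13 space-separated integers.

Answer: 0 3 4 1 0 1 1 3 4 4 4 2 4

Derivation:
t=0: arr=0 -> substrate=0 bound=0 product=0
t=1: arr=3 -> substrate=0 bound=3 product=0
t=2: arr=1 -> substrate=0 bound=4 product=0
t=3: arr=0 -> substrate=0 bound=1 product=3
t=4: arr=0 -> substrate=0 bound=0 product=4
t=5: arr=1 -> substrate=0 bound=1 product=4
t=6: arr=0 -> substrate=0 bound=1 product=4
t=7: arr=3 -> substrate=0 bound=3 product=5
t=8: arr=3 -> substrate=2 bound=4 product=5
t=9: arr=2 -> substrate=1 bound=4 product=8
t=10: arr=1 -> substrate=1 bound=4 product=9
t=11: arr=0 -> substrate=0 bound=2 product=12
t=12: arr=3 -> substrate=0 bound=4 product=13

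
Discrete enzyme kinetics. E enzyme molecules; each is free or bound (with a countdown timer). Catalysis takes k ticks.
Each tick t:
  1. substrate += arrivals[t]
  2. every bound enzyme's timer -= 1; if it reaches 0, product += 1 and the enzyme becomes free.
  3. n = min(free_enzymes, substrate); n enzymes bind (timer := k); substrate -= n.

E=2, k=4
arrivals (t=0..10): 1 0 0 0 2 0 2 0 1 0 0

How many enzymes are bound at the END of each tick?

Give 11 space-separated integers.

t=0: arr=1 -> substrate=0 bound=1 product=0
t=1: arr=0 -> substrate=0 bound=1 product=0
t=2: arr=0 -> substrate=0 bound=1 product=0
t=3: arr=0 -> substrate=0 bound=1 product=0
t=4: arr=2 -> substrate=0 bound=2 product=1
t=5: arr=0 -> substrate=0 bound=2 product=1
t=6: arr=2 -> substrate=2 bound=2 product=1
t=7: arr=0 -> substrate=2 bound=2 product=1
t=8: arr=1 -> substrate=1 bound=2 product=3
t=9: arr=0 -> substrate=1 bound=2 product=3
t=10: arr=0 -> substrate=1 bound=2 product=3

Answer: 1 1 1 1 2 2 2 2 2 2 2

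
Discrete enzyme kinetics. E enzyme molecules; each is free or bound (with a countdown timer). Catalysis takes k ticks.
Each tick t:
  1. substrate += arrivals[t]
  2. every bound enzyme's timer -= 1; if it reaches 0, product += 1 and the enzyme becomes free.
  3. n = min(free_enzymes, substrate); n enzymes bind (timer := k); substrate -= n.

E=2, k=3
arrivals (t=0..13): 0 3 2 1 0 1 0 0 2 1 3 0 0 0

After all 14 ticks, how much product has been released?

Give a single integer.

t=0: arr=0 -> substrate=0 bound=0 product=0
t=1: arr=3 -> substrate=1 bound=2 product=0
t=2: arr=2 -> substrate=3 bound=2 product=0
t=3: arr=1 -> substrate=4 bound=2 product=0
t=4: arr=0 -> substrate=2 bound=2 product=2
t=5: arr=1 -> substrate=3 bound=2 product=2
t=6: arr=0 -> substrate=3 bound=2 product=2
t=7: arr=0 -> substrate=1 bound=2 product=4
t=8: arr=2 -> substrate=3 bound=2 product=4
t=9: arr=1 -> substrate=4 bound=2 product=4
t=10: arr=3 -> substrate=5 bound=2 product=6
t=11: arr=0 -> substrate=5 bound=2 product=6
t=12: arr=0 -> substrate=5 bound=2 product=6
t=13: arr=0 -> substrate=3 bound=2 product=8

Answer: 8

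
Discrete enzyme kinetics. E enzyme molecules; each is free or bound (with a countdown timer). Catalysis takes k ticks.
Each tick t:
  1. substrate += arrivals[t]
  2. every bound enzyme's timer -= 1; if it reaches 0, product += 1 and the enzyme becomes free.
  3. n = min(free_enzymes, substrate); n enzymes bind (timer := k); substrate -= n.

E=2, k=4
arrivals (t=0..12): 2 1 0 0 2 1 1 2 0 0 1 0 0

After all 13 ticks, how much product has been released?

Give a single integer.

t=0: arr=2 -> substrate=0 bound=2 product=0
t=1: arr=1 -> substrate=1 bound=2 product=0
t=2: arr=0 -> substrate=1 bound=2 product=0
t=3: arr=0 -> substrate=1 bound=2 product=0
t=4: arr=2 -> substrate=1 bound=2 product=2
t=5: arr=1 -> substrate=2 bound=2 product=2
t=6: arr=1 -> substrate=3 bound=2 product=2
t=7: arr=2 -> substrate=5 bound=2 product=2
t=8: arr=0 -> substrate=3 bound=2 product=4
t=9: arr=0 -> substrate=3 bound=2 product=4
t=10: arr=1 -> substrate=4 bound=2 product=4
t=11: arr=0 -> substrate=4 bound=2 product=4
t=12: arr=0 -> substrate=2 bound=2 product=6

Answer: 6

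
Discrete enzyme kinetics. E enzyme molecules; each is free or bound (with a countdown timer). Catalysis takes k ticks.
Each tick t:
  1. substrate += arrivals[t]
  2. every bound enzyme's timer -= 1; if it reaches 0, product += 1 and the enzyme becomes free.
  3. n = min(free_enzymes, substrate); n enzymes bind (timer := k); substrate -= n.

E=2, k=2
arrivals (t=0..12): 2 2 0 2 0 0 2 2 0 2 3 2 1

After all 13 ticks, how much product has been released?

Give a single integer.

Answer: 12

Derivation:
t=0: arr=2 -> substrate=0 bound=2 product=0
t=1: arr=2 -> substrate=2 bound=2 product=0
t=2: arr=0 -> substrate=0 bound=2 product=2
t=3: arr=2 -> substrate=2 bound=2 product=2
t=4: arr=0 -> substrate=0 bound=2 product=4
t=5: arr=0 -> substrate=0 bound=2 product=4
t=6: arr=2 -> substrate=0 bound=2 product=6
t=7: arr=2 -> substrate=2 bound=2 product=6
t=8: arr=0 -> substrate=0 bound=2 product=8
t=9: arr=2 -> substrate=2 bound=2 product=8
t=10: arr=3 -> substrate=3 bound=2 product=10
t=11: arr=2 -> substrate=5 bound=2 product=10
t=12: arr=1 -> substrate=4 bound=2 product=12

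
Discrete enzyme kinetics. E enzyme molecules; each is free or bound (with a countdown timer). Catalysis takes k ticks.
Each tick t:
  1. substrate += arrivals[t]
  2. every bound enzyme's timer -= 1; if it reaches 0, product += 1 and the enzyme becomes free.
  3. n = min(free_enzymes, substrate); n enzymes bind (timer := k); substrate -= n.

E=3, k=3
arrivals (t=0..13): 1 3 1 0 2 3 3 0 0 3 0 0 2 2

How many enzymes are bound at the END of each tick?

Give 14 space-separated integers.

t=0: arr=1 -> substrate=0 bound=1 product=0
t=1: arr=3 -> substrate=1 bound=3 product=0
t=2: arr=1 -> substrate=2 bound=3 product=0
t=3: arr=0 -> substrate=1 bound=3 product=1
t=4: arr=2 -> substrate=1 bound=3 product=3
t=5: arr=3 -> substrate=4 bound=3 product=3
t=6: arr=3 -> substrate=6 bound=3 product=4
t=7: arr=0 -> substrate=4 bound=3 product=6
t=8: arr=0 -> substrate=4 bound=3 product=6
t=9: arr=3 -> substrate=6 bound=3 product=7
t=10: arr=0 -> substrate=4 bound=3 product=9
t=11: arr=0 -> substrate=4 bound=3 product=9
t=12: arr=2 -> substrate=5 bound=3 product=10
t=13: arr=2 -> substrate=5 bound=3 product=12

Answer: 1 3 3 3 3 3 3 3 3 3 3 3 3 3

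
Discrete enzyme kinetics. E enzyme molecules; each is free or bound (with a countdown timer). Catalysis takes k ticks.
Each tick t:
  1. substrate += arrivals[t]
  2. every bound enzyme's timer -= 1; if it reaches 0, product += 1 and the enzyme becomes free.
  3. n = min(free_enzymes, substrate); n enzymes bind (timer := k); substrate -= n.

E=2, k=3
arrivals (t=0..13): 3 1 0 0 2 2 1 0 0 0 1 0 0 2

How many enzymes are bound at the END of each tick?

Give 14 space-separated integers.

t=0: arr=3 -> substrate=1 bound=2 product=0
t=1: arr=1 -> substrate=2 bound=2 product=0
t=2: arr=0 -> substrate=2 bound=2 product=0
t=3: arr=0 -> substrate=0 bound=2 product=2
t=4: arr=2 -> substrate=2 bound=2 product=2
t=5: arr=2 -> substrate=4 bound=2 product=2
t=6: arr=1 -> substrate=3 bound=2 product=4
t=7: arr=0 -> substrate=3 bound=2 product=4
t=8: arr=0 -> substrate=3 bound=2 product=4
t=9: arr=0 -> substrate=1 bound=2 product=6
t=10: arr=1 -> substrate=2 bound=2 product=6
t=11: arr=0 -> substrate=2 bound=2 product=6
t=12: arr=0 -> substrate=0 bound=2 product=8
t=13: arr=2 -> substrate=2 bound=2 product=8

Answer: 2 2 2 2 2 2 2 2 2 2 2 2 2 2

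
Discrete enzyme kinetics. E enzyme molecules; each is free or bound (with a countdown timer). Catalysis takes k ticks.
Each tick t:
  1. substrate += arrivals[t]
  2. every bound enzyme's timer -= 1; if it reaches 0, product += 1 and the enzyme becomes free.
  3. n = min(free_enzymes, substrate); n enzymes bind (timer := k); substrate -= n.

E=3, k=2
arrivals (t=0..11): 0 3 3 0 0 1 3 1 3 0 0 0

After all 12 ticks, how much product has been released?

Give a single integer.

t=0: arr=0 -> substrate=0 bound=0 product=0
t=1: arr=3 -> substrate=0 bound=3 product=0
t=2: arr=3 -> substrate=3 bound=3 product=0
t=3: arr=0 -> substrate=0 bound=3 product=3
t=4: arr=0 -> substrate=0 bound=3 product=3
t=5: arr=1 -> substrate=0 bound=1 product=6
t=6: arr=3 -> substrate=1 bound=3 product=6
t=7: arr=1 -> substrate=1 bound=3 product=7
t=8: arr=3 -> substrate=2 bound=3 product=9
t=9: arr=0 -> substrate=1 bound=3 product=10
t=10: arr=0 -> substrate=0 bound=2 product=12
t=11: arr=0 -> substrate=0 bound=1 product=13

Answer: 13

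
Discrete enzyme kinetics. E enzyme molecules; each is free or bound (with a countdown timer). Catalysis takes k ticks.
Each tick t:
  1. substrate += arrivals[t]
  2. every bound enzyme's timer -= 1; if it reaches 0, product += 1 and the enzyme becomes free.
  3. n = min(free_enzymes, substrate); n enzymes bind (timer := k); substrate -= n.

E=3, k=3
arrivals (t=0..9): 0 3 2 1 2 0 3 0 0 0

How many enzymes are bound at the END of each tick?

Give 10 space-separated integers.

Answer: 0 3 3 3 3 3 3 3 3 3

Derivation:
t=0: arr=0 -> substrate=0 bound=0 product=0
t=1: arr=3 -> substrate=0 bound=3 product=0
t=2: arr=2 -> substrate=2 bound=3 product=0
t=3: arr=1 -> substrate=3 bound=3 product=0
t=4: arr=2 -> substrate=2 bound=3 product=3
t=5: arr=0 -> substrate=2 bound=3 product=3
t=6: arr=3 -> substrate=5 bound=3 product=3
t=7: arr=0 -> substrate=2 bound=3 product=6
t=8: arr=0 -> substrate=2 bound=3 product=6
t=9: arr=0 -> substrate=2 bound=3 product=6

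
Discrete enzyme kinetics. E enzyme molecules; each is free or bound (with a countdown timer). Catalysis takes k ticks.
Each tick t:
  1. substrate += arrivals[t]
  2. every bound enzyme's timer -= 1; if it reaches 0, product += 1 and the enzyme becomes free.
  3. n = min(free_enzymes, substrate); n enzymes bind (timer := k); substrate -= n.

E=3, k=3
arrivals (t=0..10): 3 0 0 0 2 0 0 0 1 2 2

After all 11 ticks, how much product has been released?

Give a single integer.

Answer: 5

Derivation:
t=0: arr=3 -> substrate=0 bound=3 product=0
t=1: arr=0 -> substrate=0 bound=3 product=0
t=2: arr=0 -> substrate=0 bound=3 product=0
t=3: arr=0 -> substrate=0 bound=0 product=3
t=4: arr=2 -> substrate=0 bound=2 product=3
t=5: arr=0 -> substrate=0 bound=2 product=3
t=6: arr=0 -> substrate=0 bound=2 product=3
t=7: arr=0 -> substrate=0 bound=0 product=5
t=8: arr=1 -> substrate=0 bound=1 product=5
t=9: arr=2 -> substrate=0 bound=3 product=5
t=10: arr=2 -> substrate=2 bound=3 product=5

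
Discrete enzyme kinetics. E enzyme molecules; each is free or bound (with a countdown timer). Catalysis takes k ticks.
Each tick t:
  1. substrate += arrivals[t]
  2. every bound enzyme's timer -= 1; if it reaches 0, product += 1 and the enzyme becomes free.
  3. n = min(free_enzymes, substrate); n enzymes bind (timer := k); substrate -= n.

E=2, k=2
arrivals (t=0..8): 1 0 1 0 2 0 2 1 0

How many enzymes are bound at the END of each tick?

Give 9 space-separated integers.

Answer: 1 1 1 1 2 2 2 2 1

Derivation:
t=0: arr=1 -> substrate=0 bound=1 product=0
t=1: arr=0 -> substrate=0 bound=1 product=0
t=2: arr=1 -> substrate=0 bound=1 product=1
t=3: arr=0 -> substrate=0 bound=1 product=1
t=4: arr=2 -> substrate=0 bound=2 product=2
t=5: arr=0 -> substrate=0 bound=2 product=2
t=6: arr=2 -> substrate=0 bound=2 product=4
t=7: arr=1 -> substrate=1 bound=2 product=4
t=8: arr=0 -> substrate=0 bound=1 product=6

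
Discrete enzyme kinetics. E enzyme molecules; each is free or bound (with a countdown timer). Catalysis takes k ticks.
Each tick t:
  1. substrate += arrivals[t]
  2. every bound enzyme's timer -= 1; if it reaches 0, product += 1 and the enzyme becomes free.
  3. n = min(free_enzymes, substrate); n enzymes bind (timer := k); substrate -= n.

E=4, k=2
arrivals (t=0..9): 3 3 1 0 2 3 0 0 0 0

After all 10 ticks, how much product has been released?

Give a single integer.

Answer: 12

Derivation:
t=0: arr=3 -> substrate=0 bound=3 product=0
t=1: arr=3 -> substrate=2 bound=4 product=0
t=2: arr=1 -> substrate=0 bound=4 product=3
t=3: arr=0 -> substrate=0 bound=3 product=4
t=4: arr=2 -> substrate=0 bound=2 product=7
t=5: arr=3 -> substrate=1 bound=4 product=7
t=6: arr=0 -> substrate=0 bound=3 product=9
t=7: arr=0 -> substrate=0 bound=1 product=11
t=8: arr=0 -> substrate=0 bound=0 product=12
t=9: arr=0 -> substrate=0 bound=0 product=12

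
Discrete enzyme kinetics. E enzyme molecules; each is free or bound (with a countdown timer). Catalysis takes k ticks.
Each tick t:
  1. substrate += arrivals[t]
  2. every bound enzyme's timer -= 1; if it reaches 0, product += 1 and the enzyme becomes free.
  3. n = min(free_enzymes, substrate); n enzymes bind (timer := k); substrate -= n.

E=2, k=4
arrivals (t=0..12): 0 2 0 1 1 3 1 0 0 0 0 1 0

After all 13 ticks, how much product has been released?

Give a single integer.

t=0: arr=0 -> substrate=0 bound=0 product=0
t=1: arr=2 -> substrate=0 bound=2 product=0
t=2: arr=0 -> substrate=0 bound=2 product=0
t=3: arr=1 -> substrate=1 bound=2 product=0
t=4: arr=1 -> substrate=2 bound=2 product=0
t=5: arr=3 -> substrate=3 bound=2 product=2
t=6: arr=1 -> substrate=4 bound=2 product=2
t=7: arr=0 -> substrate=4 bound=2 product=2
t=8: arr=0 -> substrate=4 bound=2 product=2
t=9: arr=0 -> substrate=2 bound=2 product=4
t=10: arr=0 -> substrate=2 bound=2 product=4
t=11: arr=1 -> substrate=3 bound=2 product=4
t=12: arr=0 -> substrate=3 bound=2 product=4

Answer: 4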